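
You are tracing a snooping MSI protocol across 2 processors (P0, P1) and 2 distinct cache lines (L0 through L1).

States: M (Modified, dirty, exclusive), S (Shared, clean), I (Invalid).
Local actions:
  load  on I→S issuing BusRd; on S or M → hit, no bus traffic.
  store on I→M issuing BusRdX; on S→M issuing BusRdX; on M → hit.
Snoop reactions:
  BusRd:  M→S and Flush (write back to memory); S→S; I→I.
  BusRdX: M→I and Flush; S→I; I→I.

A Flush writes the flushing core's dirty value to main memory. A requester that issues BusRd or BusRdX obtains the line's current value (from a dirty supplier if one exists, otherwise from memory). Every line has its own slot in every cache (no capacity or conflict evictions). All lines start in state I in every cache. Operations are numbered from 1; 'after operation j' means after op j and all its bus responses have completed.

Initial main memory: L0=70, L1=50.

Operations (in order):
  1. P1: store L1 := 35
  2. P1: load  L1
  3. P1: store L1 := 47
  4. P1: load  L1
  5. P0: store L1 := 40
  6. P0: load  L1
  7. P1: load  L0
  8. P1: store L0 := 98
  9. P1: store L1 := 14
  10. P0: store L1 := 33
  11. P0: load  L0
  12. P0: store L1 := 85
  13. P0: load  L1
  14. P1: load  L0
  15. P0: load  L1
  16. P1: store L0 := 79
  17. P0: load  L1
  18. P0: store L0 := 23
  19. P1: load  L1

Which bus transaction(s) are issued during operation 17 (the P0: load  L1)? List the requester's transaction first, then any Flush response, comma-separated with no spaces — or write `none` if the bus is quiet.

bus = none

1. P1: store L1 := 35  bus=[BusRdX]  L1: P0=I P1=M  mem[L1]=50
2. P1: load  L1  bus=[-]  L1: P0=I P1=M  mem[L1]=50
3. P1: store L1 := 47  bus=[-]  L1: P0=I P1=M  mem[L1]=50
4. P1: load  L1  bus=[-]  L1: P0=I P1=M  mem[L1]=50
5. P0: store L1 := 40  bus=[BusRdX,Flush]  L1: P0=M P1=I  mem[L1]=47
6. P0: load  L1  bus=[-]  L1: P0=M P1=I  mem[L1]=47
7. P1: load  L0  bus=[BusRd]  L0: P0=I P1=S  mem[L0]=70
8. P1: store L0 := 98  bus=[BusRdX]  L0: P0=I P1=M  mem[L0]=70
9. P1: store L1 := 14  bus=[BusRdX,Flush]  L1: P0=I P1=M  mem[L1]=40
10. P0: store L1 := 33  bus=[BusRdX,Flush]  L1: P0=M P1=I  mem[L1]=14
11. P0: load  L0  bus=[BusRd,Flush]  L0: P0=S P1=S  mem[L0]=98
12. P0: store L1 := 85  bus=[-]  L1: P0=M P1=I  mem[L1]=14
13. P0: load  L1  bus=[-]  L1: P0=M P1=I  mem[L1]=14
14. P1: load  L0  bus=[-]  L0: P0=S P1=S  mem[L0]=98
15. P0: load  L1  bus=[-]  L1: P0=M P1=I  mem[L1]=14
16. P1: store L0 := 79  bus=[BusRdX]  L0: P0=I P1=M  mem[L0]=98
17. P0: load  L1  bus=[-]  L1: P0=M P1=I  mem[L1]=14
18. P0: store L0 := 23  bus=[BusRdX,Flush]  L0: P0=M P1=I  mem[L0]=79
19. P1: load  L1  bus=[BusRd,Flush]  L1: P0=S P1=S  mem[L1]=85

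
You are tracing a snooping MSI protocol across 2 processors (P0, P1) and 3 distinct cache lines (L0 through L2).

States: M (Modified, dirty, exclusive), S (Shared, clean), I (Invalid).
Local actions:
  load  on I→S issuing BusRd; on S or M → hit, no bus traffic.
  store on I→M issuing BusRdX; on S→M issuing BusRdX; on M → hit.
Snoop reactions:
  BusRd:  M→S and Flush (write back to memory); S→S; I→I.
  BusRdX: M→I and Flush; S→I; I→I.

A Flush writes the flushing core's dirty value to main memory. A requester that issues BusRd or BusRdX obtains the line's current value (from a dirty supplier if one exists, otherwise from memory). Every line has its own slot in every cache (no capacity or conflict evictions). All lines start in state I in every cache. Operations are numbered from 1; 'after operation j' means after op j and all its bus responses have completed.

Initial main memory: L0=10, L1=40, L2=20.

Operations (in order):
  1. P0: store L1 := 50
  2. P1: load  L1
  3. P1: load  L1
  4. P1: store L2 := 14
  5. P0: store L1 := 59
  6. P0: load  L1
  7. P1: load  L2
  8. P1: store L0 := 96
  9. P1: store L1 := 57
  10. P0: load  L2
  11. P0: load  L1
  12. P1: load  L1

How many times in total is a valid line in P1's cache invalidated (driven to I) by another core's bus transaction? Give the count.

invalidations = 1

step 1: P0: store L1 := 50  ⟶  MI  (L1)  txn=BusRdX  M[L1]=40
step 2: P1: load  L1  ⟶  SS  (L1)  txn=BusRd+Flush  M[L1]=50
step 3: P1: load  L1  ⟶  SS  (L1)  txn=∅  M[L1]=50
step 4: P1: store L2 := 14  ⟶  IM  (L2)  txn=BusRdX  M[L2]=20
step 5: P0: store L1 := 59  ⟶  MI  (L1)  txn=BusRdX  M[L1]=50
step 6: P0: load  L1  ⟶  MI  (L1)  txn=∅  M[L1]=50
step 7: P1: load  L2  ⟶  IM  (L2)  txn=∅  M[L2]=20
step 8: P1: store L0 := 96  ⟶  IM  (L0)  txn=BusRdX  M[L0]=10
step 9: P1: store L1 := 57  ⟶  IM  (L1)  txn=BusRdX+Flush  M[L1]=59
step 10: P0: load  L2  ⟶  SS  (L2)  txn=BusRd+Flush  M[L2]=14
step 11: P0: load  L1  ⟶  SS  (L1)  txn=BusRd+Flush  M[L1]=57
step 12: P1: load  L1  ⟶  SS  (L1)  txn=∅  M[L1]=57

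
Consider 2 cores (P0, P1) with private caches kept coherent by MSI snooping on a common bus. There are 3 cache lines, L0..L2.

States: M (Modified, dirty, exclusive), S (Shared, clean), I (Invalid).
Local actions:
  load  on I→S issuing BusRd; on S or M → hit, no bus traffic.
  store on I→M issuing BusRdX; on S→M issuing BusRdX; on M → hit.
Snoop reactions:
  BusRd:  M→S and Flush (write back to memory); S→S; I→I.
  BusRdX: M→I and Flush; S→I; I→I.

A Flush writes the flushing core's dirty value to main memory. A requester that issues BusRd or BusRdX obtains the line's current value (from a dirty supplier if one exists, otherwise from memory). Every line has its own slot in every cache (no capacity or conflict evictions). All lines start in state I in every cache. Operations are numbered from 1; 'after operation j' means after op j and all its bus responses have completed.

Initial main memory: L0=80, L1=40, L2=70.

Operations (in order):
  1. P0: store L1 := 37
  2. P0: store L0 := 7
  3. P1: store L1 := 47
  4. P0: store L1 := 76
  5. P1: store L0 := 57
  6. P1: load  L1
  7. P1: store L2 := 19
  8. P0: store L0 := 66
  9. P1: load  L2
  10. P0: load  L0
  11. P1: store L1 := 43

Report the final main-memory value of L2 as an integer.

memory[L2] = 70

[1] P0: store L1 := 37 | P0:M(37), P1:I | bus: BusRdX
[2] P0: store L0 := 7 | P0:M(7), P1:I | bus: BusRdX
[3] P1: store L1 := 47 | P0:I, P1:M(47) | bus: BusRdX,Flush
[4] P0: store L1 := 76 | P0:M(76), P1:I | bus: BusRdX,Flush
[5] P1: store L0 := 57 | P0:I, P1:M(57) | bus: BusRdX,Flush
[6] P1: load  L1 | P0:S(76), P1:S(76) | bus: BusRd,Flush
[7] P1: store L2 := 19 | P0:I, P1:M(19) | bus: BusRdX
[8] P0: store L0 := 66 | P0:M(66), P1:I | bus: BusRdX,Flush
[9] P1: load  L2 | P0:I, P1:M(19) | bus: none
[10] P0: load  L0 | P0:M(66), P1:I | bus: none
[11] P1: store L1 := 43 | P0:I, P1:M(43) | bus: BusRdX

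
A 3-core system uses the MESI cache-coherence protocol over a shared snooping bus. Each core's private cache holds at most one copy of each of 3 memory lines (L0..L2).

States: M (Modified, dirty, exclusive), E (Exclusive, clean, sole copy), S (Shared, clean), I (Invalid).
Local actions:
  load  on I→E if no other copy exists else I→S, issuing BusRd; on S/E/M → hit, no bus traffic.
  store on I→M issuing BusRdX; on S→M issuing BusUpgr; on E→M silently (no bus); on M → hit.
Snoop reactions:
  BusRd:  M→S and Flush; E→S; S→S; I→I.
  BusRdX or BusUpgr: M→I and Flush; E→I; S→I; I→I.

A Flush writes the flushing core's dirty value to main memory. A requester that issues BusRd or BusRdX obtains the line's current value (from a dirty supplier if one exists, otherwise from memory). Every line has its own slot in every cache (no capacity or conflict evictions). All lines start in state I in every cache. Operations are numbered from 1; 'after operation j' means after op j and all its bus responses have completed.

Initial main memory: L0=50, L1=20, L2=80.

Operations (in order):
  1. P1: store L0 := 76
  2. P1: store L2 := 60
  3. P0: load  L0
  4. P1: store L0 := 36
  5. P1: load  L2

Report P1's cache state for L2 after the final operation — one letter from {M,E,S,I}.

state = M

  op1 P1: store L0 := 76 → I/M/I on L0; bus BusRdX; mem=50
  op2 P1: store L2 := 60 → I/M/I on L2; bus BusRdX; mem=80
  op3 P0: load  L0 → S/S/I on L0; bus BusRd Flush; mem=76
  op4 P1: store L0 := 36 → I/M/I on L0; bus BusUpgr; mem=76
  op5 P1: load  L2 → I/M/I on L2; bus (none); mem=80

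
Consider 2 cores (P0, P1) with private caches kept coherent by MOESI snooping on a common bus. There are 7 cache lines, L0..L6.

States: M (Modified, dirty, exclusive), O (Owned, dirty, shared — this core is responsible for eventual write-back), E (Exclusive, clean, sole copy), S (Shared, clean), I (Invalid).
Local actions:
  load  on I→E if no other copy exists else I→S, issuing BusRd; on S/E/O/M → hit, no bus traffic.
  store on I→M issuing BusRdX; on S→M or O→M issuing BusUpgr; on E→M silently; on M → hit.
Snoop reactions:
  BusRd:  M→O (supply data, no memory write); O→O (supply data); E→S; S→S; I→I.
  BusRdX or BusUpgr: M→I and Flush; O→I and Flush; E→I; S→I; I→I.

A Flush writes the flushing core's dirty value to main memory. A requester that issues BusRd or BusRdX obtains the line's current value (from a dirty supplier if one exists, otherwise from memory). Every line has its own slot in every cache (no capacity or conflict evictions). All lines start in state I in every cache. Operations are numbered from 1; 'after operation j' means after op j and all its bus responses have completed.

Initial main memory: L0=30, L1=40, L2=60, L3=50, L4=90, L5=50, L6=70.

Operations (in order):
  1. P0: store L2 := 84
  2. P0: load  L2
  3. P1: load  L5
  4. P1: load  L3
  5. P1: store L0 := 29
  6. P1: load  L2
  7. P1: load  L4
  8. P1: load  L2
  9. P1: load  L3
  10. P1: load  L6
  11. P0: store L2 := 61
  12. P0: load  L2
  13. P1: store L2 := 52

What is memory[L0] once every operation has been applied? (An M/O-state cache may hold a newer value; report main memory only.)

memory[L0] = 30

step 1: P0: store L2 := 84  ⟶  MI  (L2)  txn=BusRdX  M[L2]=60
step 2: P0: load  L2  ⟶  MI  (L2)  txn=∅  M[L2]=60
step 3: P1: load  L5  ⟶  IE  (L5)  txn=BusRd  M[L5]=50
step 4: P1: load  L3  ⟶  IE  (L3)  txn=BusRd  M[L3]=50
step 5: P1: store L0 := 29  ⟶  IM  (L0)  txn=BusRdX  M[L0]=30
step 6: P1: load  L2  ⟶  OS  (L2)  txn=BusRd  M[L2]=60
step 7: P1: load  L4  ⟶  IE  (L4)  txn=BusRd  M[L4]=90
step 8: P1: load  L2  ⟶  OS  (L2)  txn=∅  M[L2]=60
step 9: P1: load  L3  ⟶  IE  (L3)  txn=∅  M[L3]=50
step 10: P1: load  L6  ⟶  IE  (L6)  txn=BusRd  M[L6]=70
step 11: P0: store L2 := 61  ⟶  MI  (L2)  txn=BusUpgr  M[L2]=60
step 12: P0: load  L2  ⟶  MI  (L2)  txn=∅  M[L2]=60
step 13: P1: store L2 := 52  ⟶  IM  (L2)  txn=BusRdX+Flush  M[L2]=61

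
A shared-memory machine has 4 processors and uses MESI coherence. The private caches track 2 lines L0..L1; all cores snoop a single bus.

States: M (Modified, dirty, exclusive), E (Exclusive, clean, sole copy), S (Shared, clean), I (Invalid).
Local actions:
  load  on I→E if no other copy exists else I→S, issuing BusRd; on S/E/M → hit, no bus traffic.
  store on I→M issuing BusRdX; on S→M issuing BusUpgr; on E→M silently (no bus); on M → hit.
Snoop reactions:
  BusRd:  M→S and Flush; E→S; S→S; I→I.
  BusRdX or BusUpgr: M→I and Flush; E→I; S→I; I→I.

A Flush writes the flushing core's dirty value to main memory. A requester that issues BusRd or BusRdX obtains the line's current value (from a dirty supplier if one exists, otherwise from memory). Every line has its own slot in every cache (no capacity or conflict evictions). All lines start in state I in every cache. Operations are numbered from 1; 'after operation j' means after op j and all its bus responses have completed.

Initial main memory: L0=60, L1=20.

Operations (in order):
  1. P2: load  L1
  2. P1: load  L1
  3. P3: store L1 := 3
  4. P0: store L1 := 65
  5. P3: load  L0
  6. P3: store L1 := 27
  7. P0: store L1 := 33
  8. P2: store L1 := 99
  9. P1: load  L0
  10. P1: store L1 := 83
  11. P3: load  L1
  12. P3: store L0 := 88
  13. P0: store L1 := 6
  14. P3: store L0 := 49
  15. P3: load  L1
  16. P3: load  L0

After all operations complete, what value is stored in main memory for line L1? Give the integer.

memory[L1] = 6

1. P2: load  L1  bus=[BusRd]  L1: P0=I P1=I P2=E P3=I  mem[L1]=20
2. P1: load  L1  bus=[BusRd]  L1: P0=I P1=S P2=S P3=I  mem[L1]=20
3. P3: store L1 := 3  bus=[BusRdX]  L1: P0=I P1=I P2=I P3=M  mem[L1]=20
4. P0: store L1 := 65  bus=[BusRdX,Flush]  L1: P0=M P1=I P2=I P3=I  mem[L1]=3
5. P3: load  L0  bus=[BusRd]  L0: P0=I P1=I P2=I P3=E  mem[L0]=60
6. P3: store L1 := 27  bus=[BusRdX,Flush]  L1: P0=I P1=I P2=I P3=M  mem[L1]=65
7. P0: store L1 := 33  bus=[BusRdX,Flush]  L1: P0=M P1=I P2=I P3=I  mem[L1]=27
8. P2: store L1 := 99  bus=[BusRdX,Flush]  L1: P0=I P1=I P2=M P3=I  mem[L1]=33
9. P1: load  L0  bus=[BusRd]  L0: P0=I P1=S P2=I P3=S  mem[L0]=60
10. P1: store L1 := 83  bus=[BusRdX,Flush]  L1: P0=I P1=M P2=I P3=I  mem[L1]=99
11. P3: load  L1  bus=[BusRd,Flush]  L1: P0=I P1=S P2=I P3=S  mem[L1]=83
12. P3: store L0 := 88  bus=[BusUpgr]  L0: P0=I P1=I P2=I P3=M  mem[L0]=60
13. P0: store L1 := 6  bus=[BusRdX]  L1: P0=M P1=I P2=I P3=I  mem[L1]=83
14. P3: store L0 := 49  bus=[-]  L0: P0=I P1=I P2=I P3=M  mem[L0]=60
15. P3: load  L1  bus=[BusRd,Flush]  L1: P0=S P1=I P2=I P3=S  mem[L1]=6
16. P3: load  L0  bus=[-]  L0: P0=I P1=I P2=I P3=M  mem[L0]=60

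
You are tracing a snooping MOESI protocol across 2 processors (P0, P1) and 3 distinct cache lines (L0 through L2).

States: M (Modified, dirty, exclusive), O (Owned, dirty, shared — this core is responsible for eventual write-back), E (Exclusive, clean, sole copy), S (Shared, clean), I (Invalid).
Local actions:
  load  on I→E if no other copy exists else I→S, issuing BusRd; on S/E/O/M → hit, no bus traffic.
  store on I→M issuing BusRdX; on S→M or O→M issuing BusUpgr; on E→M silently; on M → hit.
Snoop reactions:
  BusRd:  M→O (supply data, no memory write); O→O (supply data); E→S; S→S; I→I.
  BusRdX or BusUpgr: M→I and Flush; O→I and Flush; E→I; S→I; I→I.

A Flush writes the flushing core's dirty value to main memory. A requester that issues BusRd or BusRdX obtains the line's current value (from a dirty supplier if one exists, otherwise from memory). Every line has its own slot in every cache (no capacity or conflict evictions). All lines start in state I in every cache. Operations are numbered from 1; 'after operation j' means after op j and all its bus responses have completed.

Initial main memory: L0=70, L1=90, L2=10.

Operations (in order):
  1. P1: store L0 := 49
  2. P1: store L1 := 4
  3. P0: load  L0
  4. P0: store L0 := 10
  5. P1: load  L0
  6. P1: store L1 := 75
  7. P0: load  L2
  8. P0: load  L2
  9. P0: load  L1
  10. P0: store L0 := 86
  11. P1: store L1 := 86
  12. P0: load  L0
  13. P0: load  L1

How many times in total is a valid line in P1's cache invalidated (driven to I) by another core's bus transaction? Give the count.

[1] P1: store L0 := 49 | P0:I, P1:M(49) | bus: BusRdX
[2] P1: store L1 := 4 | P0:I, P1:M(4) | bus: BusRdX
[3] P0: load  L0 | P0:S(49), P1:O(49) | bus: BusRd
[4] P0: store L0 := 10 | P0:M(10), P1:I | bus: BusUpgr,Flush
[5] P1: load  L0 | P0:O(10), P1:S(10) | bus: BusRd
[6] P1: store L1 := 75 | P0:I, P1:M(75) | bus: none
[7] P0: load  L2 | P0:E(10), P1:I | bus: BusRd
[8] P0: load  L2 | P0:E(10), P1:I | bus: none
[9] P0: load  L1 | P0:S(75), P1:O(75) | bus: BusRd
[10] P0: store L0 := 86 | P0:M(86), P1:I | bus: BusUpgr
[11] P1: store L1 := 86 | P0:I, P1:M(86) | bus: BusUpgr
[12] P0: load  L0 | P0:M(86), P1:I | bus: none
[13] P0: load  L1 | P0:S(86), P1:O(86) | bus: BusRd

invalidations = 2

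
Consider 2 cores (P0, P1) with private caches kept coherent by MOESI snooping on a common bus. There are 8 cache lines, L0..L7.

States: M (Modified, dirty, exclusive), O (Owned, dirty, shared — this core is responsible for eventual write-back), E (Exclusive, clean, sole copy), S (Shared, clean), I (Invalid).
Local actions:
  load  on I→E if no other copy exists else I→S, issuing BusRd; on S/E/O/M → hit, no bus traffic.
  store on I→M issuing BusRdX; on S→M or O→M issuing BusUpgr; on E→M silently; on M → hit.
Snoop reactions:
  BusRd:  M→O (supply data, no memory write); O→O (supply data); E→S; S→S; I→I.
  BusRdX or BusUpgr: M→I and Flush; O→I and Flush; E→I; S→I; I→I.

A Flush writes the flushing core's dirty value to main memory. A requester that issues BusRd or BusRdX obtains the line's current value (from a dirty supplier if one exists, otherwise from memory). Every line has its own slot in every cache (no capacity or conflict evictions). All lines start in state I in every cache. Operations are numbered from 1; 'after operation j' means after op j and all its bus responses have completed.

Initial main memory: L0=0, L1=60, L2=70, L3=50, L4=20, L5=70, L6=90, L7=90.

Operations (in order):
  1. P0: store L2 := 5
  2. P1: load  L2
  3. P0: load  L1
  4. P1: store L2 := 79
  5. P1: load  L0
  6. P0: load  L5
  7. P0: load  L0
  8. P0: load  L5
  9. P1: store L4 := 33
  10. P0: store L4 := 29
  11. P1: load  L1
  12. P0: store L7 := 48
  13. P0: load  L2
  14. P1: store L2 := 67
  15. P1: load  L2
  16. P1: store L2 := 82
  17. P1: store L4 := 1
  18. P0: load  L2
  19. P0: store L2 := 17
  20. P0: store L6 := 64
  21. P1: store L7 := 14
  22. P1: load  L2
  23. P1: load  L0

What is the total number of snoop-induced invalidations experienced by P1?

1. P0: store L2 := 5  bus=[BusRdX]  L2: P0=M P1=I  mem[L2]=70
2. P1: load  L2  bus=[BusRd]  L2: P0=O P1=S  mem[L2]=70
3. P0: load  L1  bus=[BusRd]  L1: P0=E P1=I  mem[L1]=60
4. P1: store L2 := 79  bus=[BusUpgr,Flush]  L2: P0=I P1=M  mem[L2]=5
5. P1: load  L0  bus=[BusRd]  L0: P0=I P1=E  mem[L0]=0
6. P0: load  L5  bus=[BusRd]  L5: P0=E P1=I  mem[L5]=70
7. P0: load  L0  bus=[BusRd]  L0: P0=S P1=S  mem[L0]=0
8. P0: load  L5  bus=[-]  L5: P0=E P1=I  mem[L5]=70
9. P1: store L4 := 33  bus=[BusRdX]  L4: P0=I P1=M  mem[L4]=20
10. P0: store L4 := 29  bus=[BusRdX,Flush]  L4: P0=M P1=I  mem[L4]=33
11. P1: load  L1  bus=[BusRd]  L1: P0=S P1=S  mem[L1]=60
12. P0: store L7 := 48  bus=[BusRdX]  L7: P0=M P1=I  mem[L7]=90
13. P0: load  L2  bus=[BusRd]  L2: P0=S P1=O  mem[L2]=5
14. P1: store L2 := 67  bus=[BusUpgr]  L2: P0=I P1=M  mem[L2]=5
15. P1: load  L2  bus=[-]  L2: P0=I P1=M  mem[L2]=5
16. P1: store L2 := 82  bus=[-]  L2: P0=I P1=M  mem[L2]=5
17. P1: store L4 := 1  bus=[BusRdX,Flush]  L4: P0=I P1=M  mem[L4]=29
18. P0: load  L2  bus=[BusRd]  L2: P0=S P1=O  mem[L2]=5
19. P0: store L2 := 17  bus=[BusUpgr,Flush]  L2: P0=M P1=I  mem[L2]=82
20. P0: store L6 := 64  bus=[BusRdX]  L6: P0=M P1=I  mem[L6]=90
21. P1: store L7 := 14  bus=[BusRdX,Flush]  L7: P0=I P1=M  mem[L7]=48
22. P1: load  L2  bus=[BusRd]  L2: P0=O P1=S  mem[L2]=82
23. P1: load  L0  bus=[-]  L0: P0=S P1=S  mem[L0]=0

invalidations = 2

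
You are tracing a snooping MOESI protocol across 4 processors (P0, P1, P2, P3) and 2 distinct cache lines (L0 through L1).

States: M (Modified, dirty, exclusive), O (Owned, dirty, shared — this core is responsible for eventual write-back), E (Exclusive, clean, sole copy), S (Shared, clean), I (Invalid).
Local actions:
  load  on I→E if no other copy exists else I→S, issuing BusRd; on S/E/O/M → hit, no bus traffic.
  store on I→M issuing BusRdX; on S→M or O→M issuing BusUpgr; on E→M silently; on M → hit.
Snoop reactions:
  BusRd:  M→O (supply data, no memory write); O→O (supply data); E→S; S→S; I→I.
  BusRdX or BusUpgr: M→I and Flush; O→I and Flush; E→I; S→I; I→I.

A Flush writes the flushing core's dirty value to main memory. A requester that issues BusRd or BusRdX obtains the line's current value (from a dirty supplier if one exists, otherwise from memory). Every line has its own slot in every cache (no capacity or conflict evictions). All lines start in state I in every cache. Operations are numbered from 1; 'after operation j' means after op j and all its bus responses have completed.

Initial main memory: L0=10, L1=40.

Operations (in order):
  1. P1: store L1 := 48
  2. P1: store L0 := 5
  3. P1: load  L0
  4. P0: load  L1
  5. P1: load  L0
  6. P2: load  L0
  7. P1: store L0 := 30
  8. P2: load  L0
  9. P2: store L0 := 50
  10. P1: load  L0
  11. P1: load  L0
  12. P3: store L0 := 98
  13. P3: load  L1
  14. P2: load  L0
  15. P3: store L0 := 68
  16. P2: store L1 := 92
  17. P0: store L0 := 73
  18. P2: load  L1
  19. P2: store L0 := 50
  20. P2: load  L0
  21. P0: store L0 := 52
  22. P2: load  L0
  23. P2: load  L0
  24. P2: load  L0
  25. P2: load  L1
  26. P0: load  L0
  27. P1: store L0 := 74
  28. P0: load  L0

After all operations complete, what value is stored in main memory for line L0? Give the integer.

1. P1: store L1 := 48  bus=[BusRdX]  L1: P0=I P1=M P2=I P3=I  mem[L1]=40
2. P1: store L0 := 5  bus=[BusRdX]  L0: P0=I P1=M P2=I P3=I  mem[L0]=10
3. P1: load  L0  bus=[-]  L0: P0=I P1=M P2=I P3=I  mem[L0]=10
4. P0: load  L1  bus=[BusRd]  L1: P0=S P1=O P2=I P3=I  mem[L1]=40
5. P1: load  L0  bus=[-]  L0: P0=I P1=M P2=I P3=I  mem[L0]=10
6. P2: load  L0  bus=[BusRd]  L0: P0=I P1=O P2=S P3=I  mem[L0]=10
7. P1: store L0 := 30  bus=[BusUpgr]  L0: P0=I P1=M P2=I P3=I  mem[L0]=10
8. P2: load  L0  bus=[BusRd]  L0: P0=I P1=O P2=S P3=I  mem[L0]=10
9. P2: store L0 := 50  bus=[BusUpgr,Flush]  L0: P0=I P1=I P2=M P3=I  mem[L0]=30
10. P1: load  L0  bus=[BusRd]  L0: P0=I P1=S P2=O P3=I  mem[L0]=30
11. P1: load  L0  bus=[-]  L0: P0=I P1=S P2=O P3=I  mem[L0]=30
12. P3: store L0 := 98  bus=[BusRdX,Flush]  L0: P0=I P1=I P2=I P3=M  mem[L0]=50
13. P3: load  L1  bus=[BusRd]  L1: P0=S P1=O P2=I P3=S  mem[L1]=40
14. P2: load  L0  bus=[BusRd]  L0: P0=I P1=I P2=S P3=O  mem[L0]=50
15. P3: store L0 := 68  bus=[BusUpgr]  L0: P0=I P1=I P2=I P3=M  mem[L0]=50
16. P2: store L1 := 92  bus=[BusRdX,Flush]  L1: P0=I P1=I P2=M P3=I  mem[L1]=48
17. P0: store L0 := 73  bus=[BusRdX,Flush]  L0: P0=M P1=I P2=I P3=I  mem[L0]=68
18. P2: load  L1  bus=[-]  L1: P0=I P1=I P2=M P3=I  mem[L1]=48
19. P2: store L0 := 50  bus=[BusRdX,Flush]  L0: P0=I P1=I P2=M P3=I  mem[L0]=73
20. P2: load  L0  bus=[-]  L0: P0=I P1=I P2=M P3=I  mem[L0]=73
21. P0: store L0 := 52  bus=[BusRdX,Flush]  L0: P0=M P1=I P2=I P3=I  mem[L0]=50
22. P2: load  L0  bus=[BusRd]  L0: P0=O P1=I P2=S P3=I  mem[L0]=50
23. P2: load  L0  bus=[-]  L0: P0=O P1=I P2=S P3=I  mem[L0]=50
24. P2: load  L0  bus=[-]  L0: P0=O P1=I P2=S P3=I  mem[L0]=50
25. P2: load  L1  bus=[-]  L1: P0=I P1=I P2=M P3=I  mem[L1]=48
26. P0: load  L0  bus=[-]  L0: P0=O P1=I P2=S P3=I  mem[L0]=50
27. P1: store L0 := 74  bus=[BusRdX,Flush]  L0: P0=I P1=M P2=I P3=I  mem[L0]=52
28. P0: load  L0  bus=[BusRd]  L0: P0=S P1=O P2=I P3=I  mem[L0]=52

memory[L0] = 52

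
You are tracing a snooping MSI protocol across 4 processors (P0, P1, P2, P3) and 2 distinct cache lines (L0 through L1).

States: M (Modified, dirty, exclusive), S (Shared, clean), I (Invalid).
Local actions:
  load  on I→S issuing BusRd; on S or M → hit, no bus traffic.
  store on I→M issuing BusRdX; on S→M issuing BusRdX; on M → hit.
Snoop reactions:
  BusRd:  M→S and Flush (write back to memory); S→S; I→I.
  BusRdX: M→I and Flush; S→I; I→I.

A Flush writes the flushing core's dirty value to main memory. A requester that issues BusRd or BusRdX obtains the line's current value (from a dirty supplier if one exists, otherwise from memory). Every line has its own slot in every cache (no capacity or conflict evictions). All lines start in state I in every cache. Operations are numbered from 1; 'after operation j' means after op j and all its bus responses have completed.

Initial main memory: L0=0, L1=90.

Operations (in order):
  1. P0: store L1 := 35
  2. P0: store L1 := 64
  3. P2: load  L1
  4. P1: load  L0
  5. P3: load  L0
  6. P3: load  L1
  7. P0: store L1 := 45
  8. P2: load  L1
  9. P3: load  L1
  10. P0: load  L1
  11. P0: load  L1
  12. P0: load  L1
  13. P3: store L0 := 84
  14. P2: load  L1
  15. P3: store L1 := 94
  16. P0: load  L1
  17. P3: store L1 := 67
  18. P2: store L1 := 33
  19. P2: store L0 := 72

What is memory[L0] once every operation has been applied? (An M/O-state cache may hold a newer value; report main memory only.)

[1] P0: store L1 := 35 | P0:M(35), P1:I, P2:I, P3:I | bus: BusRdX
[2] P0: store L1 := 64 | P0:M(64), P1:I, P2:I, P3:I | bus: none
[3] P2: load  L1 | P0:S(64), P1:I, P2:S(64), P3:I | bus: BusRd,Flush
[4] P1: load  L0 | P0:I, P1:S(0), P2:I, P3:I | bus: BusRd
[5] P3: load  L0 | P0:I, P1:S(0), P2:I, P3:S(0) | bus: BusRd
[6] P3: load  L1 | P0:S(64), P1:I, P2:S(64), P3:S(64) | bus: BusRd
[7] P0: store L1 := 45 | P0:M(45), P1:I, P2:I, P3:I | bus: BusRdX
[8] P2: load  L1 | P0:S(45), P1:I, P2:S(45), P3:I | bus: BusRd,Flush
[9] P3: load  L1 | P0:S(45), P1:I, P2:S(45), P3:S(45) | bus: BusRd
[10] P0: load  L1 | P0:S(45), P1:I, P2:S(45), P3:S(45) | bus: none
[11] P0: load  L1 | P0:S(45), P1:I, P2:S(45), P3:S(45) | bus: none
[12] P0: load  L1 | P0:S(45), P1:I, P2:S(45), P3:S(45) | bus: none
[13] P3: store L0 := 84 | P0:I, P1:I, P2:I, P3:M(84) | bus: BusRdX
[14] P2: load  L1 | P0:S(45), P1:I, P2:S(45), P3:S(45) | bus: none
[15] P3: store L1 := 94 | P0:I, P1:I, P2:I, P3:M(94) | bus: BusRdX
[16] P0: load  L1 | P0:S(94), P1:I, P2:I, P3:S(94) | bus: BusRd,Flush
[17] P3: store L1 := 67 | P0:I, P1:I, P2:I, P3:M(67) | bus: BusRdX
[18] P2: store L1 := 33 | P0:I, P1:I, P2:M(33), P3:I | bus: BusRdX,Flush
[19] P2: store L0 := 72 | P0:I, P1:I, P2:M(72), P3:I | bus: BusRdX,Flush

memory[L0] = 84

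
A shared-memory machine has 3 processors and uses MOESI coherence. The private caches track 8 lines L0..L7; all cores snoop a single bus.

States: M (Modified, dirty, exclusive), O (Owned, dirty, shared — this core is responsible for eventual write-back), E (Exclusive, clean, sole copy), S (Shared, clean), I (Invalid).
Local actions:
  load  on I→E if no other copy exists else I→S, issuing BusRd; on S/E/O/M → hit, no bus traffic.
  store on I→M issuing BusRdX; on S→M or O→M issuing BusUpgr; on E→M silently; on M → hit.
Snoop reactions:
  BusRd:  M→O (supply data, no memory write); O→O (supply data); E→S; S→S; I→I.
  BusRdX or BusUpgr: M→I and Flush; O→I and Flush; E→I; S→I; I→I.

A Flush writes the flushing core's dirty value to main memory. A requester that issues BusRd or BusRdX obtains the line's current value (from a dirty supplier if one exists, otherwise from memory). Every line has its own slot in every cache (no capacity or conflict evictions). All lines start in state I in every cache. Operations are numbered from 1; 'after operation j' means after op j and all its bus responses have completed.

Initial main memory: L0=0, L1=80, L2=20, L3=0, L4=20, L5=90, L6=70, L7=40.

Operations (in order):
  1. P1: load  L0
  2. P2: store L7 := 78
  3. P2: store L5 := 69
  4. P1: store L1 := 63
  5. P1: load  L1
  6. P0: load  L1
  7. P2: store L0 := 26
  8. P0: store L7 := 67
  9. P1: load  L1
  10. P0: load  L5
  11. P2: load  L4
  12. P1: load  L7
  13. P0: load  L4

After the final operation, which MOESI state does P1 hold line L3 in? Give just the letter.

  op1 P1: load  L0 → I/E/I on L0; bus BusRd; mem=0
  op2 P2: store L7 := 78 → I/I/M on L7; bus BusRdX; mem=40
  op3 P2: store L5 := 69 → I/I/M on L5; bus BusRdX; mem=90
  op4 P1: store L1 := 63 → I/M/I on L1; bus BusRdX; mem=80
  op5 P1: load  L1 → I/M/I on L1; bus (none); mem=80
  op6 P0: load  L1 → S/O/I on L1; bus BusRd; mem=80
  op7 P2: store L0 := 26 → I/I/M on L0; bus BusRdX; mem=0
  op8 P0: store L7 := 67 → M/I/I on L7; bus BusRdX Flush; mem=78
  op9 P1: load  L1 → S/O/I on L1; bus (none); mem=80
  op10 P0: load  L5 → S/I/O on L5; bus BusRd; mem=90
  op11 P2: load  L4 → I/I/E on L4; bus BusRd; mem=20
  op12 P1: load  L7 → O/S/I on L7; bus BusRd; mem=78
  op13 P0: load  L4 → S/I/S on L4; bus BusRd; mem=20

state = I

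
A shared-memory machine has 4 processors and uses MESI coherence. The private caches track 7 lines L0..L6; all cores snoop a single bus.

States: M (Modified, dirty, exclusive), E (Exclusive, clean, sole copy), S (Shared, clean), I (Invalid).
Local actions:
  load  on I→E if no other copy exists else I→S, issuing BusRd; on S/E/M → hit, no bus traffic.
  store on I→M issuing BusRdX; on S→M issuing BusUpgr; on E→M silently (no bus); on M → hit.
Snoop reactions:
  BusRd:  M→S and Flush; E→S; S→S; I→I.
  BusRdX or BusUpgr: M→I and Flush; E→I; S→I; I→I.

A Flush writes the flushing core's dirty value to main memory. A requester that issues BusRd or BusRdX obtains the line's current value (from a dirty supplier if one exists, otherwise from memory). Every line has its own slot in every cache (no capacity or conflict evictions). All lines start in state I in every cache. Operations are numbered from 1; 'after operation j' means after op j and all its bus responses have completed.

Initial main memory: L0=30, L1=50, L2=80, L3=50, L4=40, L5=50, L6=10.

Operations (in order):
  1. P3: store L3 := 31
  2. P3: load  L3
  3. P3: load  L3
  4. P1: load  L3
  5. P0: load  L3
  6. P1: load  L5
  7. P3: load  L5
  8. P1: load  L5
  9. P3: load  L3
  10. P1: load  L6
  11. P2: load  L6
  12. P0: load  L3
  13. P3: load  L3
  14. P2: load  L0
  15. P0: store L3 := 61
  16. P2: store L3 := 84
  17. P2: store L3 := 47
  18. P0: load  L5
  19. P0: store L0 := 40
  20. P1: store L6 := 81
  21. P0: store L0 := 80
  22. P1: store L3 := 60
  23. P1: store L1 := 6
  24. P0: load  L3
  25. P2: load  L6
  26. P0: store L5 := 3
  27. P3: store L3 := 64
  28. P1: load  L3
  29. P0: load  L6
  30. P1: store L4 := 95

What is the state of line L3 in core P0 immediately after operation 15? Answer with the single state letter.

1. P3: store L3 := 31  bus=[BusRdX]  L3: P0=I P1=I P2=I P3=M  mem[L3]=50
2. P3: load  L3  bus=[-]  L3: P0=I P1=I P2=I P3=M  mem[L3]=50
3. P3: load  L3  bus=[-]  L3: P0=I P1=I P2=I P3=M  mem[L3]=50
4. P1: load  L3  bus=[BusRd,Flush]  L3: P0=I P1=S P2=I P3=S  mem[L3]=31
5. P0: load  L3  bus=[BusRd]  L3: P0=S P1=S P2=I P3=S  mem[L3]=31
6. P1: load  L5  bus=[BusRd]  L5: P0=I P1=E P2=I P3=I  mem[L5]=50
7. P3: load  L5  bus=[BusRd]  L5: P0=I P1=S P2=I P3=S  mem[L5]=50
8. P1: load  L5  bus=[-]  L5: P0=I P1=S P2=I P3=S  mem[L5]=50
9. P3: load  L3  bus=[-]  L3: P0=S P1=S P2=I P3=S  mem[L3]=31
10. P1: load  L6  bus=[BusRd]  L6: P0=I P1=E P2=I P3=I  mem[L6]=10
11. P2: load  L6  bus=[BusRd]  L6: P0=I P1=S P2=S P3=I  mem[L6]=10
12. P0: load  L3  bus=[-]  L3: P0=S P1=S P2=I P3=S  mem[L3]=31
13. P3: load  L3  bus=[-]  L3: P0=S P1=S P2=I P3=S  mem[L3]=31
14. P2: load  L0  bus=[BusRd]  L0: P0=I P1=I P2=E P3=I  mem[L0]=30
15. P0: store L3 := 61  bus=[BusUpgr]  L3: P0=M P1=I P2=I P3=I  mem[L3]=31
16. P2: store L3 := 84  bus=[BusRdX,Flush]  L3: P0=I P1=I P2=M P3=I  mem[L3]=61
17. P2: store L3 := 47  bus=[-]  L3: P0=I P1=I P2=M P3=I  mem[L3]=61
18. P0: load  L5  bus=[BusRd]  L5: P0=S P1=S P2=I P3=S  mem[L5]=50
19. P0: store L0 := 40  bus=[BusRdX]  L0: P0=M P1=I P2=I P3=I  mem[L0]=30
20. P1: store L6 := 81  bus=[BusUpgr]  L6: P0=I P1=M P2=I P3=I  mem[L6]=10
21. P0: store L0 := 80  bus=[-]  L0: P0=M P1=I P2=I P3=I  mem[L0]=30
22. P1: store L3 := 60  bus=[BusRdX,Flush]  L3: P0=I P1=M P2=I P3=I  mem[L3]=47
23. P1: store L1 := 6  bus=[BusRdX]  L1: P0=I P1=M P2=I P3=I  mem[L1]=50
24. P0: load  L3  bus=[BusRd,Flush]  L3: P0=S P1=S P2=I P3=I  mem[L3]=60
25. P2: load  L6  bus=[BusRd,Flush]  L6: P0=I P1=S P2=S P3=I  mem[L6]=81
26. P0: store L5 := 3  bus=[BusUpgr]  L5: P0=M P1=I P2=I P3=I  mem[L5]=50
27. P3: store L3 := 64  bus=[BusRdX]  L3: P0=I P1=I P2=I P3=M  mem[L3]=60
28. P1: load  L3  bus=[BusRd,Flush]  L3: P0=I P1=S P2=I P3=S  mem[L3]=64
29. P0: load  L6  bus=[BusRd]  L6: P0=S P1=S P2=S P3=I  mem[L6]=81
30. P1: store L4 := 95  bus=[BusRdX]  L4: P0=I P1=M P2=I P3=I  mem[L4]=40

state = M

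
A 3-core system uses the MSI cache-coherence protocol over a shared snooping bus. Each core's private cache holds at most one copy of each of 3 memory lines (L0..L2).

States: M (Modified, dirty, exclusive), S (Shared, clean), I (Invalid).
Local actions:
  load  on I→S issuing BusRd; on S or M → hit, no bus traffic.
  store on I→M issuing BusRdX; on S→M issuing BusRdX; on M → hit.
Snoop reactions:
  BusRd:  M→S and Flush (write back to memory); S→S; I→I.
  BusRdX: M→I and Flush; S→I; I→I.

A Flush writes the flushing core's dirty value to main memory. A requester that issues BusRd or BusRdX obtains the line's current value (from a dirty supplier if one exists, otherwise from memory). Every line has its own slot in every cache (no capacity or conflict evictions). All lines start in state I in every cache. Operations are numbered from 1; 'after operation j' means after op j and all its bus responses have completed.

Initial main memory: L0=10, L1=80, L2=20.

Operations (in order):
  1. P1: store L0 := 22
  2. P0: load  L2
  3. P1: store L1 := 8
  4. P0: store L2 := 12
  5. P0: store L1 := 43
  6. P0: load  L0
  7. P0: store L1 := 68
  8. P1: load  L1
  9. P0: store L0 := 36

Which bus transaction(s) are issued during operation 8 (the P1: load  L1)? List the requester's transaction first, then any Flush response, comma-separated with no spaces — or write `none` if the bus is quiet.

bus = BusRd,Flush

step 1: P1: store L0 := 22  ⟶  IMI  (L0)  txn=BusRdX  M[L0]=10
step 2: P0: load  L2  ⟶  SII  (L2)  txn=BusRd  M[L2]=20
step 3: P1: store L1 := 8  ⟶  IMI  (L1)  txn=BusRdX  M[L1]=80
step 4: P0: store L2 := 12  ⟶  MII  (L2)  txn=BusRdX  M[L2]=20
step 5: P0: store L1 := 43  ⟶  MII  (L1)  txn=BusRdX+Flush  M[L1]=8
step 6: P0: load  L0  ⟶  SSI  (L0)  txn=BusRd+Flush  M[L0]=22
step 7: P0: store L1 := 68  ⟶  MII  (L1)  txn=∅  M[L1]=8
step 8: P1: load  L1  ⟶  SSI  (L1)  txn=BusRd+Flush  M[L1]=68
step 9: P0: store L0 := 36  ⟶  MII  (L0)  txn=BusRdX  M[L0]=22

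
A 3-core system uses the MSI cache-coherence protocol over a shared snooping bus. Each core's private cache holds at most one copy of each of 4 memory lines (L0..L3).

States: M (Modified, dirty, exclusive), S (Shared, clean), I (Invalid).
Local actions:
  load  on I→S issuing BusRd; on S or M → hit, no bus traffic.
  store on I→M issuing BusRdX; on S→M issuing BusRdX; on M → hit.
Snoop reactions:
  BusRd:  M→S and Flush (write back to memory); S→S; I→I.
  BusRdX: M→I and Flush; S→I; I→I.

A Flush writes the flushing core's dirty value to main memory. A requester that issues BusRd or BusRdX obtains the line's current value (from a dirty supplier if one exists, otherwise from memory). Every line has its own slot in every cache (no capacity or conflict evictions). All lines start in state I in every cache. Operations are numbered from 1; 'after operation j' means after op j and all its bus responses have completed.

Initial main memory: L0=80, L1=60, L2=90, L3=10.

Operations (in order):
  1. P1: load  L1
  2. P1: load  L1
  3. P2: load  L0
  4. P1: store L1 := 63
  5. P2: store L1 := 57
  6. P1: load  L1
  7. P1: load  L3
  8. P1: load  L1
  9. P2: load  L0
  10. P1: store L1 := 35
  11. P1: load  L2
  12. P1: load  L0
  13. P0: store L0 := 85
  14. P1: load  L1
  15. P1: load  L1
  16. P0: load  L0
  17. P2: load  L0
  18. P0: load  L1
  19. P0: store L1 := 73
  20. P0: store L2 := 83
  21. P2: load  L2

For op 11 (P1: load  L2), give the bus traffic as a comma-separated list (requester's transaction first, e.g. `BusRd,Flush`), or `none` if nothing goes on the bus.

bus = BusRd

  op1 P1: load  L1 → I/S/I on L1; bus BusRd; mem=60
  op2 P1: load  L1 → I/S/I on L1; bus (none); mem=60
  op3 P2: load  L0 → I/I/S on L0; bus BusRd; mem=80
  op4 P1: store L1 := 63 → I/M/I on L1; bus BusRdX; mem=60
  op5 P2: store L1 := 57 → I/I/M on L1; bus BusRdX Flush; mem=63
  op6 P1: load  L1 → I/S/S on L1; bus BusRd Flush; mem=57
  op7 P1: load  L3 → I/S/I on L3; bus BusRd; mem=10
  op8 P1: load  L1 → I/S/S on L1; bus (none); mem=57
  op9 P2: load  L0 → I/I/S on L0; bus (none); mem=80
  op10 P1: store L1 := 35 → I/M/I on L1; bus BusRdX; mem=57
  op11 P1: load  L2 → I/S/I on L2; bus BusRd; mem=90
  op12 P1: load  L0 → I/S/S on L0; bus BusRd; mem=80
  op13 P0: store L0 := 85 → M/I/I on L0; bus BusRdX; mem=80
  op14 P1: load  L1 → I/M/I on L1; bus (none); mem=57
  op15 P1: load  L1 → I/M/I on L1; bus (none); mem=57
  op16 P0: load  L0 → M/I/I on L0; bus (none); mem=80
  op17 P2: load  L0 → S/I/S on L0; bus BusRd Flush; mem=85
  op18 P0: load  L1 → S/S/I on L1; bus BusRd Flush; mem=35
  op19 P0: store L1 := 73 → M/I/I on L1; bus BusRdX; mem=35
  op20 P0: store L2 := 83 → M/I/I on L2; bus BusRdX; mem=90
  op21 P2: load  L2 → S/I/S on L2; bus BusRd Flush; mem=83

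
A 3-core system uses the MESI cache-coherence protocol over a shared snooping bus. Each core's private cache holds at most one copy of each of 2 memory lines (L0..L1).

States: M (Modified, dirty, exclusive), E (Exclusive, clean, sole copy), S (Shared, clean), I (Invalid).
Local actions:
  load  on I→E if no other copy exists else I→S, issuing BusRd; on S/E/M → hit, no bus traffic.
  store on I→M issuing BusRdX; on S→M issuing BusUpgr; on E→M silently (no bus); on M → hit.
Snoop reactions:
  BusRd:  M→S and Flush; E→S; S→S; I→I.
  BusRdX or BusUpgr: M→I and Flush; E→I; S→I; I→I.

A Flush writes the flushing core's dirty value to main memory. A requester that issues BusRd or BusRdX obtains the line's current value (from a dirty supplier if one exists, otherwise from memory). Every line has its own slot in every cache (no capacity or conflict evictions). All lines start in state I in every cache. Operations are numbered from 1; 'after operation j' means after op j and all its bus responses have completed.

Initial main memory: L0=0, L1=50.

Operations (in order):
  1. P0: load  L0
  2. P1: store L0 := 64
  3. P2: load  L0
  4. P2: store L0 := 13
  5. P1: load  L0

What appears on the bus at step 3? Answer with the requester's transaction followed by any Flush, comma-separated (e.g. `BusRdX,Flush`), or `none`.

bus = BusRd,Flush

step 1: P0: load  L0  ⟶  EII  (L0)  txn=BusRd  M[L0]=0
step 2: P1: store L0 := 64  ⟶  IMI  (L0)  txn=BusRdX  M[L0]=0
step 3: P2: load  L0  ⟶  ISS  (L0)  txn=BusRd+Flush  M[L0]=64
step 4: P2: store L0 := 13  ⟶  IIM  (L0)  txn=BusUpgr  M[L0]=64
step 5: P1: load  L0  ⟶  ISS  (L0)  txn=BusRd+Flush  M[L0]=13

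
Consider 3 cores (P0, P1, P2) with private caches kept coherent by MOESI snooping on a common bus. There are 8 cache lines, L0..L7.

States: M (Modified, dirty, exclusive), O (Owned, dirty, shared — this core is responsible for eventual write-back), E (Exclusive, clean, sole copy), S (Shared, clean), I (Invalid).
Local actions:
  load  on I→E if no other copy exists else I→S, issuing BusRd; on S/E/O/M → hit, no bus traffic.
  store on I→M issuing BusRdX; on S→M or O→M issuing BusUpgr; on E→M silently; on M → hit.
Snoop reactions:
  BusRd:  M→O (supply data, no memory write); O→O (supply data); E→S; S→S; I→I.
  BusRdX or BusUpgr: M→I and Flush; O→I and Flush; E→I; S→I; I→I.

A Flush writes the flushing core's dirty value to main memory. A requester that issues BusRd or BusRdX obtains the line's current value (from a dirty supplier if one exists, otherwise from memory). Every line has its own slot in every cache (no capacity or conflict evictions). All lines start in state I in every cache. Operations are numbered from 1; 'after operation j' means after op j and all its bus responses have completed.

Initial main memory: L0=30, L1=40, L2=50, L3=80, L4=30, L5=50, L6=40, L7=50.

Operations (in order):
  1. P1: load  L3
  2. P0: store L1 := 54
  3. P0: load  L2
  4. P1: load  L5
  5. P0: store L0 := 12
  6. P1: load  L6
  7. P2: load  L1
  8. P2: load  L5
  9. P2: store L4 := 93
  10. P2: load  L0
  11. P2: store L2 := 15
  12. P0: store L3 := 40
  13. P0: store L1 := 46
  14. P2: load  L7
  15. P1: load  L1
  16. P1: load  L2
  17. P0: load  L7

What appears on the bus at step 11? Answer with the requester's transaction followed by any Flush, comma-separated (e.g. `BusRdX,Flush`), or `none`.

  op1 P1: load  L3 → I/E/I on L3; bus BusRd; mem=80
  op2 P0: store L1 := 54 → M/I/I on L1; bus BusRdX; mem=40
  op3 P0: load  L2 → E/I/I on L2; bus BusRd; mem=50
  op4 P1: load  L5 → I/E/I on L5; bus BusRd; mem=50
  op5 P0: store L0 := 12 → M/I/I on L0; bus BusRdX; mem=30
  op6 P1: load  L6 → I/E/I on L6; bus BusRd; mem=40
  op7 P2: load  L1 → O/I/S on L1; bus BusRd; mem=40
  op8 P2: load  L5 → I/S/S on L5; bus BusRd; mem=50
  op9 P2: store L4 := 93 → I/I/M on L4; bus BusRdX; mem=30
  op10 P2: load  L0 → O/I/S on L0; bus BusRd; mem=30
  op11 P2: store L2 := 15 → I/I/M on L2; bus BusRdX; mem=50
  op12 P0: store L3 := 40 → M/I/I on L3; bus BusRdX; mem=80
  op13 P0: store L1 := 46 → M/I/I on L1; bus BusUpgr; mem=40
  op14 P2: load  L7 → I/I/E on L7; bus BusRd; mem=50
  op15 P1: load  L1 → O/S/I on L1; bus BusRd; mem=40
  op16 P1: load  L2 → I/S/O on L2; bus BusRd; mem=50
  op17 P0: load  L7 → S/I/S on L7; bus BusRd; mem=50

bus = BusRdX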